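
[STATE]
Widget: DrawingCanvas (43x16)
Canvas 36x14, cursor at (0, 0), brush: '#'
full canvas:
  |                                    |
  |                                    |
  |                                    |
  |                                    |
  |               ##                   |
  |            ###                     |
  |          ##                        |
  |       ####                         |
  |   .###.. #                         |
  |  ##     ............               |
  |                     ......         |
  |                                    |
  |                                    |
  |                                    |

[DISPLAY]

+                                          
                                           
                                           
                                           
               ##                          
            ###                            
          ##                               
       ####                                
   .###.. #                                
  ##     ............                      
                     ......                
                                           
                                           
                                           
                                           
                                           


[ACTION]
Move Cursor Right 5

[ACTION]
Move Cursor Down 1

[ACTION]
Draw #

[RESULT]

                                           
     #                                     
                                           
                                           
               ##                          
            ###                            
          ##                               
       ####                                
   .###.. #                                
  ##     ............                      
                     ......                
                                           
                                           
                                           
                                           
                                           


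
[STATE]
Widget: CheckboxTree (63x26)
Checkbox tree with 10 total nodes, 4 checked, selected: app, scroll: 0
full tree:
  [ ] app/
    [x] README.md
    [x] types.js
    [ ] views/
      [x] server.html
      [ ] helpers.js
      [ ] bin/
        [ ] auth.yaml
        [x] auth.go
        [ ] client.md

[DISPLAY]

>[-] app/                                                      
   [x] README.md                                               
   [x] types.js                                                
   [-] views/                                                  
     [x] server.html                                           
     [ ] helpers.js                                            
     [-] bin/                                                  
       [ ] auth.yaml                                           
       [x] auth.go                                             
       [ ] client.md                                           
                                                               
                                                               
                                                               
                                                               
                                                               
                                                               
                                                               
                                                               
                                                               
                                                               
                                                               
                                                               
                                                               
                                                               
                                                               
                                                               


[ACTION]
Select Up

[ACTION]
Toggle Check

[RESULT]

>[x] app/                                                      
   [x] README.md                                               
   [x] types.js                                                
   [x] views/                                                  
     [x] server.html                                           
     [x] helpers.js                                            
     [x] bin/                                                  
       [x] auth.yaml                                           
       [x] auth.go                                             
       [x] client.md                                           
                                                               
                                                               
                                                               
                                                               
                                                               
                                                               
                                                               
                                                               
                                                               
                                                               
                                                               
                                                               
                                                               
                                                               
                                                               
                                                               


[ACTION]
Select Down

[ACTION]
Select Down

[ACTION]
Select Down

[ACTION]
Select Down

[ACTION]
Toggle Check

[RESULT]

 [-] app/                                                      
   [x] README.md                                               
   [x] types.js                                                
   [-] views/                                                  
>    [ ] server.html                                           
     [x] helpers.js                                            
     [x] bin/                                                  
       [x] auth.yaml                                           
       [x] auth.go                                             
       [x] client.md                                           
                                                               
                                                               
                                                               
                                                               
                                                               
                                                               
                                                               
                                                               
                                                               
                                                               
                                                               
                                                               
                                                               
                                                               
                                                               
                                                               


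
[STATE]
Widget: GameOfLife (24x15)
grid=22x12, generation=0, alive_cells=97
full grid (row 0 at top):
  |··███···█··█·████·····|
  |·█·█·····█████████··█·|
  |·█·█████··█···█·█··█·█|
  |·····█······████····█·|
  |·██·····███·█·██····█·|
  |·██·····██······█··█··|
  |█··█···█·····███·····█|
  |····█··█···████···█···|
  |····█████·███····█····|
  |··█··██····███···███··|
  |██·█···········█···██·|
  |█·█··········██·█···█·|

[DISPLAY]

Gen: 0                  
··███···█··█·████·····  
·█·█·····█████████··█·  
·█·█████··█···█·█··█·█  
·····█······████····█·  
·██·····███·█·██····█·  
·██·····██······█··█··  
█··█···█·····███·····█  
····█··█···████···█···  
····█████·███····█····  
··█··██····███···███··  
██·█···········█···██·  
█·█··········██·█···█·  
                        
                        


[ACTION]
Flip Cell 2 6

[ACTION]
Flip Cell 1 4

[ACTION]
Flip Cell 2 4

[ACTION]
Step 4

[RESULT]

Gen: 4                  
······████·······█····  
··█··██·········██····  
·███··██·█·██···██·███  
██···█···██········███  
██··█·····█········█··  
··········██··········  
··········█···········  
··········██·····█·█··  
·········███··███████·  
·█·······██··█··██···█  
·█············█·█··█·█  
·█····················  
                        
                        


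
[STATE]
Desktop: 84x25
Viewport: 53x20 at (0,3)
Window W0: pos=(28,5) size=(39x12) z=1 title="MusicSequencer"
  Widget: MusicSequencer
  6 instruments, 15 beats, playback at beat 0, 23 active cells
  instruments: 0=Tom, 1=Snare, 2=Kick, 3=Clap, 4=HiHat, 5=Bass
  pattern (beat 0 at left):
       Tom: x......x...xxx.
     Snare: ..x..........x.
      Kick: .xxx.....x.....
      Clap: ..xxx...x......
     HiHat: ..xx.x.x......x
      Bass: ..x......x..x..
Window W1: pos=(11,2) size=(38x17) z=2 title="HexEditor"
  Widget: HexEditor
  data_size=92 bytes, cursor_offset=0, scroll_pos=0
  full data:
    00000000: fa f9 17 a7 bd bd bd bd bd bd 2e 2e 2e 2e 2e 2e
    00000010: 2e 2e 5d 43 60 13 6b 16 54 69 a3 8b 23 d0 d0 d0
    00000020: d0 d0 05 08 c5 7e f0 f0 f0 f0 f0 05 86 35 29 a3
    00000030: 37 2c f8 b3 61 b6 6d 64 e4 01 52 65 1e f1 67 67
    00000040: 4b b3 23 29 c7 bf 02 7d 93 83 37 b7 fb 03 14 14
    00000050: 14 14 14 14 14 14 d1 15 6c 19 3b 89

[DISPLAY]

           ┃ HexEditor                          ┃    
           ┠────────────────────────────────────┨    
           ┃00000000  FA f9 17 a7 bd bd bd bd  b┃━━━━
           ┃00000010  2e 2e 5d 43 60 13 6b 16  5┃    
           ┃00000020  d0 d0 05 08 c5 7e f0 f0  f┃────
           ┃00000030  37 2c f8 b3 61 b6 6d 64  e┃4   
           ┃00000040  4b b3 23 29 c7 bf 02 7d  9┃·   
           ┃00000050  14 14 14 14 14 14 d1 15  6┃·   
           ┃                                    ┃·   
           ┃                                    ┃·   
           ┃                                    ┃█   
           ┃                                    ┃·   
           ┃                                    ┃    
           ┃                                    ┃━━━━
           ┃                                    ┃    
           ┗━━━━━━━━━━━━━━━━━━━━━━━━━━━━━━━━━━━━┛    
                                                     
                                                     
                                                     
                                                     


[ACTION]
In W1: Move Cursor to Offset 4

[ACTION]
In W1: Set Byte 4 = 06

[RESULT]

           ┃ HexEditor                          ┃    
           ┠────────────────────────────────────┨    
           ┃00000000  fa f9 17 a7 06 bd bd bd  b┃━━━━
           ┃00000010  2e 2e 5d 43 60 13 6b 16  5┃    
           ┃00000020  d0 d0 05 08 c5 7e f0 f0  f┃────
           ┃00000030  37 2c f8 b3 61 b6 6d 64  e┃4   
           ┃00000040  4b b3 23 29 c7 bf 02 7d  9┃·   
           ┃00000050  14 14 14 14 14 14 d1 15  6┃·   
           ┃                                    ┃·   
           ┃                                    ┃·   
           ┃                                    ┃█   
           ┃                                    ┃·   
           ┃                                    ┃    
           ┃                                    ┃━━━━
           ┃                                    ┃    
           ┗━━━━━━━━━━━━━━━━━━━━━━━━━━━━━━━━━━━━┛    
                                                     
                                                     
                                                     
                                                     


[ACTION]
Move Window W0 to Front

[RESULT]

           ┃ HexEditor                          ┃    
           ┠────────────────────────────────────┨    
           ┃00000000  fa f9 ┏━━━━━━━━━━━━━━━━━━━━━━━━
           ┃00000010  2e 2e ┃ MusicSequencer         
           ┃00000020  d0 d0 ┠────────────────────────
           ┃00000030  37 2c ┃      ▼12345678901234   
           ┃00000040  4b b3 ┃   Tom█······█···███·   
           ┃00000050  14 14 ┃ Snare··█··········█·   
           ┃                ┃  Kick·███·····█·····   
           ┃                ┃  Clap··███···█······   
           ┃                ┃ HiHat··██·█·█······█   
           ┃                ┃  Bass··█······█··█··   
           ┃                ┃                        
           ┃                ┗━━━━━━━━━━━━━━━━━━━━━━━━
           ┃                                    ┃    
           ┗━━━━━━━━━━━━━━━━━━━━━━━━━━━━━━━━━━━━┛    
                                                     
                                                     
                                                     
                                                     


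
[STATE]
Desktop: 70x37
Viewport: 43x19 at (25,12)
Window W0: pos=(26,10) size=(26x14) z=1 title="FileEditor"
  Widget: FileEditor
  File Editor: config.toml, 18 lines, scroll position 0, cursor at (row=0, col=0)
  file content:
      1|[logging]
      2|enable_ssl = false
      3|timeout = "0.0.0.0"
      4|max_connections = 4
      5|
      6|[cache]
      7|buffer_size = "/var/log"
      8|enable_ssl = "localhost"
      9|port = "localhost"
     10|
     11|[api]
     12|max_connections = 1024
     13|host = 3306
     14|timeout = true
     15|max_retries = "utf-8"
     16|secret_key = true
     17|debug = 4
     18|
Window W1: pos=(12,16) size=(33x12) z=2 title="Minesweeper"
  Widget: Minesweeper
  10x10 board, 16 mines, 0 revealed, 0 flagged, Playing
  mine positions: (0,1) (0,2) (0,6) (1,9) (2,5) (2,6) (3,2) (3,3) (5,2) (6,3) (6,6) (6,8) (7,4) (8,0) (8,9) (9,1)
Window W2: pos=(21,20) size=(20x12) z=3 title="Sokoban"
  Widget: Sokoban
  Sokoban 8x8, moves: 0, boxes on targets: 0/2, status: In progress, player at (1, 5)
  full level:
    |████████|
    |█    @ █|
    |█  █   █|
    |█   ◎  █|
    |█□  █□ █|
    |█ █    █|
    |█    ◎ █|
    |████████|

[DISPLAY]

 ┠────────────────────────┨                
 ┃█logging]              ▲┃                
 ┃enable_ssl = false     █┃                
 ┃timeout = "0.0.0.0"    ░┃                
━━━━━━━━━━━━━━━━━━━┓4    ░┃                
                   ┃     ░┃                
───────────────────┨     ░┃                
                   ┃r/log░┃                
━━━━━━━━━━━━━━━┓   ┃lhost░┃                
koban          ┃   ┃     ░┃                
───────────────┨   ┃     ▼┃                
█████          ┃   ┃━━━━━━┛                
  @ █          ┃   ┃                       
█   █          ┃   ┃                       
 ◎  █          ┃   ┃                       
 █□ █          ┃━━━┛                       
    █          ┃                           
  ◎ █          ┃                           
█████          ┃                           


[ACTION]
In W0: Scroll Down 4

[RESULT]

 ┠────────────────────────┨                
 ┃                       ▲┃                
 ┃[cache]                ░┃                
 ┃buffer_size = "/var/log░┃                
━━━━━━━━━━━━━━━━━━━┓lhost░┃                
                   ┃     ░┃                
───────────────────┨     █┃                
                   ┃     ░┃                
━━━━━━━━━━━━━━━┓   ┃1024 ░┃                
koban          ┃   ┃     ░┃                
───────────────┨   ┃     ▼┃                
█████          ┃   ┃━━━━━━┛                
  @ █          ┃   ┃                       
█   █          ┃   ┃                       
 ◎  █          ┃   ┃                       
 █□ █          ┃━━━┛                       
    █          ┃                           
  ◎ █          ┃                           
█████          ┃                           


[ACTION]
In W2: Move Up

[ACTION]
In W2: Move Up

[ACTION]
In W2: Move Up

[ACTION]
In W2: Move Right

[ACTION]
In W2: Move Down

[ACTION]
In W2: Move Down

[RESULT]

 ┠────────────────────────┨                
 ┃                       ▲┃                
 ┃[cache]                ░┃                
 ┃buffer_size = "/var/log░┃                
━━━━━━━━━━━━━━━━━━━┓lhost░┃                
                   ┃     ░┃                
───────────────────┨     █┃                
                   ┃     ░┃                
━━━━━━━━━━━━━━━┓   ┃1024 ░┃                
koban          ┃   ┃     ░┃                
───────────────┨   ┃     ▼┃                
█████          ┃   ┃━━━━━━┛                
    █          ┃   ┃                       
█   █          ┃   ┃                       
 ◎ @█          ┃   ┃                       
 █□ █          ┃━━━┛                       
    █          ┃                           
  ◎ █          ┃                           
█████          ┃                           


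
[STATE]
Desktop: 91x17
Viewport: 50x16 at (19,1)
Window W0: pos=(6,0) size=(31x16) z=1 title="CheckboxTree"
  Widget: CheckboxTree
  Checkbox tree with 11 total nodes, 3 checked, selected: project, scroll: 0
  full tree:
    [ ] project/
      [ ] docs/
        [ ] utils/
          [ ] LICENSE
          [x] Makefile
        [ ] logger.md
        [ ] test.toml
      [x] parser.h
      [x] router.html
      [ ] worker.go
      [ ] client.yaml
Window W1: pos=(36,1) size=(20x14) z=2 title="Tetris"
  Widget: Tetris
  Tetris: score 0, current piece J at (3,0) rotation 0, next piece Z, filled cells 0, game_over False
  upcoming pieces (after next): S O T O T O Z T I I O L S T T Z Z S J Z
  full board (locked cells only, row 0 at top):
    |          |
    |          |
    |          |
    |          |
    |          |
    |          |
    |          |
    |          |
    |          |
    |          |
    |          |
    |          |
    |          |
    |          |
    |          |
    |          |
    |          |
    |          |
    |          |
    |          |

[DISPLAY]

e                ┏━━━━━━━━━━━━━━━━━━┓             
─────────────────┃ Tetris           ┃             
/                ┠──────────────────┨             
                 ┃                  ┃             
ls/              ┃                  ┃             
ICENSE           ┃                  ┃             
akefile          ┃                  ┃             
ger.md           ┃                  ┃             
t.toml           ┃                  ┃             
r.h              ┃                  ┃             
r.html           ┃                  ┃             
r.go             ┃                  ┃             
t.yaml           ┃                  ┃             
                 ┗━━━━━━━━━━━━━━━━━━┛             
━━━━━━━━━━━━━━━━━┛                                
                                                  


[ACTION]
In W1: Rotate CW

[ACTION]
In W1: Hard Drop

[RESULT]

e                ┏━━━━━━━━━━━━━━━━━━┓             
─────────────────┃ Tetris           ┃             
/                ┠──────────────────┨             
                 ┃                  ┃             
ls/              ┃                  ┃             
ICENSE           ┃                  ┃             
akefile          ┃                  ┃             
ger.md           ┃                  ┃             
t.toml           ┃                  ┃             
r.h              ┃                  ┃             
r.html           ┃   ██             ┃             
r.go             ┃   █              ┃             
t.yaml           ┃   █              ┃             
                 ┗━━━━━━━━━━━━━━━━━━┛             
━━━━━━━━━━━━━━━━━┛                                
                                                  


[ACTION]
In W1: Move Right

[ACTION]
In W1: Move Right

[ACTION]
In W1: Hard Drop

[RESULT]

e                ┏━━━━━━━━━━━━━━━━━━┓             
─────────────────┃ Tetris           ┃             
/                ┠──────────────────┨             
                 ┃                  ┃             
ls/              ┃                  ┃             
ICENSE           ┃                  ┃             
akefile          ┃                  ┃             
ger.md           ┃                  ┃             
t.toml           ┃                  ┃             
r.h              ┃                  ┃             
r.html           ┃   ██             ┃             
r.go             ┃   █ ▓▓           ┃             
t.yaml           ┃   █  ▓▓          ┃             
                 ┗━━━━━━━━━━━━━━━━━━┛             
━━━━━━━━━━━━━━━━━┛                                
                                                  


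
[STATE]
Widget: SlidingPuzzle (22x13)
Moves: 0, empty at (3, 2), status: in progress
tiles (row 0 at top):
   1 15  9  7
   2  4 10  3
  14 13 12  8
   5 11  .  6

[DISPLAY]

┌────┬────┬────┬────┐ 
│  1 │ 15 │  9 │  7 │ 
├────┼────┼────┼────┤ 
│  2 │  4 │ 10 │  3 │ 
├────┼────┼────┼────┤ 
│ 14 │ 13 │ 12 │  8 │ 
├────┼────┼────┼────┤ 
│  5 │ 11 │    │  6 │ 
└────┴────┴────┴────┘ 
Moves: 0              
                      
                      
                      


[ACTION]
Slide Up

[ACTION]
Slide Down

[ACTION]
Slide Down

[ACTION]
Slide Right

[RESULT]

┌────┬────┬────┬────┐ 
│  1 │ 15 │  9 │  7 │ 
├────┼────┼────┼────┤ 
│  2 │    │  4 │  3 │ 
├────┼────┼────┼────┤ 
│ 14 │ 13 │ 10 │  8 │ 
├────┼────┼────┼────┤ 
│  5 │ 11 │ 12 │  6 │ 
└────┴────┴────┴────┘ 
Moves: 3              
                      
                      
                      


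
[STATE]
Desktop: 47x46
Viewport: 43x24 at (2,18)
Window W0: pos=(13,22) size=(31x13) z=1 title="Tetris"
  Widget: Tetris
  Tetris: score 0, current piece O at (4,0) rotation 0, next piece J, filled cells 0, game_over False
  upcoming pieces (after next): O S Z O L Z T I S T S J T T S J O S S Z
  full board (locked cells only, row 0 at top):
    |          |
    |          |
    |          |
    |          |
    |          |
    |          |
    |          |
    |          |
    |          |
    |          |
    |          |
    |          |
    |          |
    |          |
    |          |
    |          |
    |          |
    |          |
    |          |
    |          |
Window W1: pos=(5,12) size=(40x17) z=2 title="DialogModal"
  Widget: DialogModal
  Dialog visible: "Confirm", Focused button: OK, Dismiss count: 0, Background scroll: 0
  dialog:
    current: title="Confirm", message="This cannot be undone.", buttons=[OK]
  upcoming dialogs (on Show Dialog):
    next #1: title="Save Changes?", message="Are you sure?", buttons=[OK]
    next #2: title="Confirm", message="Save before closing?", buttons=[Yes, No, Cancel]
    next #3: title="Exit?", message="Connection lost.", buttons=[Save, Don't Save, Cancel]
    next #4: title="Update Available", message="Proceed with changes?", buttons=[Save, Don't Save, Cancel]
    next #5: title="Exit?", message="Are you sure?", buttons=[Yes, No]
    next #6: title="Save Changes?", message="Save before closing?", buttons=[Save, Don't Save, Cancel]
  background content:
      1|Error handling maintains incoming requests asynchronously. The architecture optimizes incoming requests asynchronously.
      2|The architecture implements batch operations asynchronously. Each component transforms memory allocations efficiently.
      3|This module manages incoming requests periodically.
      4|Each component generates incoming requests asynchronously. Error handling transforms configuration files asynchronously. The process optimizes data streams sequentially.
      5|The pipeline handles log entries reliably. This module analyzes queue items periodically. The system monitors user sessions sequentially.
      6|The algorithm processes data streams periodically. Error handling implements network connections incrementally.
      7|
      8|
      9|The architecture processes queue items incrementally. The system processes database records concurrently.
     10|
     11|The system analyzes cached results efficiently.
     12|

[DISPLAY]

   ┃Each component generates incoming requ┃
   ┃The pi┌────────────────────────┐ relia┃
   ┃The al│        Confirm         │eams p┃
   ┃      │ This cannot be undone. │      ┃
   ┃      │          [OK]          │      ┃
   ┃The ar└────────────────────────┘ items┃
   ┃                                      ┃
   ┃The system analyzes cached results eff┃
   ┃                                      ┃
   ┃                                      ┃
   ┗━━━━━━━━━━━━━━━━━━━━━━━━━━━━━━━━━━━━━━┛
           ┃          │                  ┃ 
           ┃          │                  ┃ 
           ┃          │Score:            ┃ 
           ┃          │0                 ┃ 
           ┃          │                  ┃ 
           ┗━━━━━━━━━━━━━━━━━━━━━━━━━━━━━┛ 
                                           
                                           
                                           
                                           
                                           
                                           
                                           


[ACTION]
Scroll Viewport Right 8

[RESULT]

 ┃Each component generates incoming requ┃  
 ┃The pi┌────────────────────────┐ relia┃  
 ┃The al│        Confirm         │eams p┃  
 ┃      │ This cannot be undone. │      ┃  
 ┃      │          [OK]          │      ┃  
 ┃The ar└────────────────────────┘ items┃  
 ┃                                      ┃  
 ┃The system analyzes cached results eff┃  
 ┃                                      ┃  
 ┃                                      ┃  
 ┗━━━━━━━━━━━━━━━━━━━━━━━━━━━━━━━━━━━━━━┛  
         ┃          │                  ┃   
         ┃          │                  ┃   
         ┃          │Score:            ┃   
         ┃          │0                 ┃   
         ┃          │                  ┃   
         ┗━━━━━━━━━━━━━━━━━━━━━━━━━━━━━┛   
                                           
                                           
                                           
                                           
                                           
                                           
                                           


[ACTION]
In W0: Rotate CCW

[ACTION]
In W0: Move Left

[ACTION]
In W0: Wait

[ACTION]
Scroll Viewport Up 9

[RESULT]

                                           
                                           
                                           
 ┏━━━━━━━━━━━━━━━━━━━━━━━━━━━━━━━━━━━━━━┓  
 ┃ DialogModal                          ┃  
 ┠──────────────────────────────────────┨  
 ┃Error handling maintains incoming requ┃  
 ┃The architecture implements batch oper┃  
 ┃This module manages incoming requests ┃  
 ┃Each component generates incoming requ┃  
 ┃The pi┌────────────────────────┐ relia┃  
 ┃The al│        Confirm         │eams p┃  
 ┃      │ This cannot be undone. │      ┃  
 ┃      │          [OK]          │      ┃  
 ┃The ar└────────────────────────┘ items┃  
 ┃                                      ┃  
 ┃The system analyzes cached results eff┃  
 ┃                                      ┃  
 ┃                                      ┃  
 ┗━━━━━━━━━━━━━━━━━━━━━━━━━━━━━━━━━━━━━━┛  
         ┃          │                  ┃   
         ┃          │                  ┃   
         ┃          │Score:            ┃   
         ┃          │0                 ┃   


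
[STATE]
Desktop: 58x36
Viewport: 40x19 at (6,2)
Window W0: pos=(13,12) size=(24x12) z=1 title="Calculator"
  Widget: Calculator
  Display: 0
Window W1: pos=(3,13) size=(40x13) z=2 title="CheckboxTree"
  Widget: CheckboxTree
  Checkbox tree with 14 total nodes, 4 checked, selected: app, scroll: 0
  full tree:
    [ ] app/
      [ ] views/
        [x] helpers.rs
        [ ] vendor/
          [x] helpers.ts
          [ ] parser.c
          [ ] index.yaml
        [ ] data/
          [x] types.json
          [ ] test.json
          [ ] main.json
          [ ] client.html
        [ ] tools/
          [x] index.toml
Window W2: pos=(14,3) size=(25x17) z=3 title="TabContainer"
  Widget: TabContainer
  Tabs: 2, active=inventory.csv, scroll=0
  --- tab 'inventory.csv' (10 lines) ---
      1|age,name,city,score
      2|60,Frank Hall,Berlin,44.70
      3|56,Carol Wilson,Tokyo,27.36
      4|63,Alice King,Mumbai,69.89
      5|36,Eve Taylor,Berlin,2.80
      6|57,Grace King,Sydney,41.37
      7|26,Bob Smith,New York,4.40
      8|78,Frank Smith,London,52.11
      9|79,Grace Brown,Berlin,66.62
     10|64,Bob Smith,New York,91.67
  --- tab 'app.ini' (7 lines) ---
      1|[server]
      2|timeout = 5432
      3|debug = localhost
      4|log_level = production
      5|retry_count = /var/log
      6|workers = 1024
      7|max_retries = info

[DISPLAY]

                                        
        ┏━━━━━━━━━━━━━━━━━━━━━━━┓       
        ┃ TabContainer          ┃       
        ┠───────────────────────┨       
        ┃[inventory.csv]│ app.in┃       
        ┃───────────────────────┃       
        ┃age,name,city,score    ┃       
        ┃60,Frank Hall,Berlin,44┃       
        ┃56,Carol Wilson,Tokyo,2┃       
        ┃63,Alice King,Mumbai,69┃       
       ┏┃36,Eve Taylor,Berlin,2.┃       
━━━━━━━━┃57,Grace King,Sydney,41┃━━━┓   
heckboxT┃26,Bob Smith,New York,4┃   ┃   
────────┃78,Frank Smith,London,5┃───┨   
-] app/ ┃79,Grace Brown,Berlin,6┃   ┃   
 [-] vie┃64,Bob Smith,New York,9┃   ┃   
   [x] h┃                       ┃   ┃   
   [-] v┗━━━━━━━━━━━━━━━━━━━━━━━┛   ┃   
     [x] helpers.ts                 ┃   


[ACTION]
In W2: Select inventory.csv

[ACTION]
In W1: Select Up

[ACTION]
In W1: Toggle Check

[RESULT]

                                        
        ┏━━━━━━━━━━━━━━━━━━━━━━━┓       
        ┃ TabContainer          ┃       
        ┠───────────────────────┨       
        ┃[inventory.csv]│ app.in┃       
        ┃───────────────────────┃       
        ┃age,name,city,score    ┃       
        ┃60,Frank Hall,Berlin,44┃       
        ┃56,Carol Wilson,Tokyo,2┃       
        ┃63,Alice King,Mumbai,69┃       
       ┏┃36,Eve Taylor,Berlin,2.┃       
━━━━━━━━┃57,Grace King,Sydney,41┃━━━┓   
heckboxT┃26,Bob Smith,New York,4┃   ┃   
────────┃78,Frank Smith,London,5┃───┨   
x] app/ ┃79,Grace Brown,Berlin,6┃   ┃   
 [x] vie┃64,Bob Smith,New York,9┃   ┃   
   [x] h┃                       ┃   ┃   
   [x] v┗━━━━━━━━━━━━━━━━━━━━━━━┛   ┃   
     [x] helpers.ts                 ┃   


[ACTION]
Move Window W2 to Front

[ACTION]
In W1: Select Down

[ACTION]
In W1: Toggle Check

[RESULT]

                                        
        ┏━━━━━━━━━━━━━━━━━━━━━━━┓       
        ┃ TabContainer          ┃       
        ┠───────────────────────┨       
        ┃[inventory.csv]│ app.in┃       
        ┃───────────────────────┃       
        ┃age,name,city,score    ┃       
        ┃60,Frank Hall,Berlin,44┃       
        ┃56,Carol Wilson,Tokyo,2┃       
        ┃63,Alice King,Mumbai,69┃       
       ┏┃36,Eve Taylor,Berlin,2.┃       
━━━━━━━━┃57,Grace King,Sydney,41┃━━━┓   
heckboxT┃26,Bob Smith,New York,4┃   ┃   
────────┃78,Frank Smith,London,5┃───┨   
 ] app/ ┃79,Grace Brown,Berlin,6┃   ┃   
 [ ] vie┃64,Bob Smith,New York,9┃   ┃   
   [ ] h┃                       ┃   ┃   
   [ ] v┗━━━━━━━━━━━━━━━━━━━━━━━┛   ┃   
     [ ] helpers.ts                 ┃   


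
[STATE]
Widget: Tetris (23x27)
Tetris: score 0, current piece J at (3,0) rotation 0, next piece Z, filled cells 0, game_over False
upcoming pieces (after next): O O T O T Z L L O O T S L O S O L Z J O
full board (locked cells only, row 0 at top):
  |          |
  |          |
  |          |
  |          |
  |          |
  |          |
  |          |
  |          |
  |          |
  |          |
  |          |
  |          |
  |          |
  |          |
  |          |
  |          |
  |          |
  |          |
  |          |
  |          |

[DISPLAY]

   █      │Next:       
   ███    │▓▓          
          │ ▓▓         
          │            
          │            
          │            
          │Score:      
          │0           
          │            
          │            
          │            
          │            
          │            
          │            
          │            
          │            
          │            
          │            
          │            
          │            
          │            
          │            
          │            
          │            
          │            
          │            
          │            


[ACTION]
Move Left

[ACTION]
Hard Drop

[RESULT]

   ▓▓     │Next:       
    ▓▓    │▓▓          
          │▓▓          
          │            
          │            
          │            
          │Score:      
          │0           
          │            
          │            
          │            
          │            
          │            
          │            
          │            
          │            
          │            
          │            
  █       │            
  ███     │            
          │            
          │            
          │            
          │            
          │            
          │            
          │            


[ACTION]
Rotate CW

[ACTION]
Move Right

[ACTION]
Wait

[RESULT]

          │Next:       
     ▓    │▓▓          
    ▓▓    │▓▓          
    ▓     │            
          │            
          │            
          │Score:      
          │0           
          │            
          │            
          │            
          │            
          │            
          │            
          │            
          │            
          │            
          │            
  █       │            
  ███     │            
          │            
          │            
          │            
          │            
          │            
          │            
          │            


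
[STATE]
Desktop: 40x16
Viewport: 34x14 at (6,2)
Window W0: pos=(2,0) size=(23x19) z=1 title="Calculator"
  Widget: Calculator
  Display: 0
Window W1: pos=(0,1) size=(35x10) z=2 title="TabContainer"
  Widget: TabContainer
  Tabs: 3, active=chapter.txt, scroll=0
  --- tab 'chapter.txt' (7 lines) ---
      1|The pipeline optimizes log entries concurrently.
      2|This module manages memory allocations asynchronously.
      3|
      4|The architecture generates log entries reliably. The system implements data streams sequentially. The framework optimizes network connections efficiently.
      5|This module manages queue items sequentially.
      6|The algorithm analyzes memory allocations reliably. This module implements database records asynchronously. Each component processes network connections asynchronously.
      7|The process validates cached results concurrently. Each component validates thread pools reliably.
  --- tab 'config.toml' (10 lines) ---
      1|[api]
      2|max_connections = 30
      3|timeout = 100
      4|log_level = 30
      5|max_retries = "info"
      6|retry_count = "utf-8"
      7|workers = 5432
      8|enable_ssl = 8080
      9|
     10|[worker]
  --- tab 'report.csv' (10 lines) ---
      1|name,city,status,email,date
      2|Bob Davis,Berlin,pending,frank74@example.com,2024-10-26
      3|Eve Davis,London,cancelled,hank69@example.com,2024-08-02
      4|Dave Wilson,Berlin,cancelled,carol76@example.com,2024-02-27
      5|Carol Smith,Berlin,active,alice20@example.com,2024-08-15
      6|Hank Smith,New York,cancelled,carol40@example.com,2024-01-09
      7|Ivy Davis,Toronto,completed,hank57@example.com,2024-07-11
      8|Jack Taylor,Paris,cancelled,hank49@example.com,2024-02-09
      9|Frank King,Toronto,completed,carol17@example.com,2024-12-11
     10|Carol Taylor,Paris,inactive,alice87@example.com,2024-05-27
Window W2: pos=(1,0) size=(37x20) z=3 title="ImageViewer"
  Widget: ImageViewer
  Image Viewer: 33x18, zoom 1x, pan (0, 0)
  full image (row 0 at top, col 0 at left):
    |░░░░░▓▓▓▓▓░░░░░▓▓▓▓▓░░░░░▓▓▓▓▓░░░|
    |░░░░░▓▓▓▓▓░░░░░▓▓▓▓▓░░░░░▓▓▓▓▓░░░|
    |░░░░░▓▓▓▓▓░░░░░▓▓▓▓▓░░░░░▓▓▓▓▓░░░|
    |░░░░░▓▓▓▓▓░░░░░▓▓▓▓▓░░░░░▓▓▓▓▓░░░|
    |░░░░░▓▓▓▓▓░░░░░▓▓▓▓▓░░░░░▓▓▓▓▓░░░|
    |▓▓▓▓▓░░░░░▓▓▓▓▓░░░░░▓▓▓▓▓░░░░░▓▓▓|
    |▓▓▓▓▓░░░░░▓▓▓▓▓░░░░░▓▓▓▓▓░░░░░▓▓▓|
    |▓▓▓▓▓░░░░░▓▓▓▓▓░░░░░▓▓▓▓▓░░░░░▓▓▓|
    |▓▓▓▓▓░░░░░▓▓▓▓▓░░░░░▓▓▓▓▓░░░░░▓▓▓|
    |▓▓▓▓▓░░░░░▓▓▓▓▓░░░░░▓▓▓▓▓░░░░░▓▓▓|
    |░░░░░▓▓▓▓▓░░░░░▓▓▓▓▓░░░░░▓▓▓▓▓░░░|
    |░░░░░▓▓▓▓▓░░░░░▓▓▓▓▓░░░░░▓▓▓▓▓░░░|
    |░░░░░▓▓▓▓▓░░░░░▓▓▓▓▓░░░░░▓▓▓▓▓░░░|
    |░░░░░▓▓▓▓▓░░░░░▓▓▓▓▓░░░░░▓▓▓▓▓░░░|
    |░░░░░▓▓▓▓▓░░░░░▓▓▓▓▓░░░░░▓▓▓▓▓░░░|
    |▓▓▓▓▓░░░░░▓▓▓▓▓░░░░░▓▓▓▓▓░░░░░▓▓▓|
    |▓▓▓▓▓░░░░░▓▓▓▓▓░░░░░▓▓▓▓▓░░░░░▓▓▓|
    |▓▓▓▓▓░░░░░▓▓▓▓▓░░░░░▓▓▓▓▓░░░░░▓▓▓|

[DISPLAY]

───────────────────────────────┨  
░▓▓▓▓▓░░░░░▓▓▓▓▓░░░░░▓▓▓▓▓░░░  ┃  
░▓▓▓▓▓░░░░░▓▓▓▓▓░░░░░▓▓▓▓▓░░░  ┃  
░▓▓▓▓▓░░░░░▓▓▓▓▓░░░░░▓▓▓▓▓░░░  ┃  
░▓▓▓▓▓░░░░░▓▓▓▓▓░░░░░▓▓▓▓▓░░░  ┃  
░▓▓▓▓▓░░░░░▓▓▓▓▓░░░░░▓▓▓▓▓░░░  ┃  
▓░░░░░▓▓▓▓▓░░░░░▓▓▓▓▓░░░░░▓▓▓  ┃  
▓░░░░░▓▓▓▓▓░░░░░▓▓▓▓▓░░░░░▓▓▓  ┃  
▓░░░░░▓▓▓▓▓░░░░░▓▓▓▓▓░░░░░▓▓▓  ┃  
▓░░░░░▓▓▓▓▓░░░░░▓▓▓▓▓░░░░░▓▓▓  ┃  
▓░░░░░▓▓▓▓▓░░░░░▓▓▓▓▓░░░░░▓▓▓  ┃  
░▓▓▓▓▓░░░░░▓▓▓▓▓░░░░░▓▓▓▓▓░░░  ┃  
░▓▓▓▓▓░░░░░▓▓▓▓▓░░░░░▓▓▓▓▓░░░  ┃  
░▓▓▓▓▓░░░░░▓▓▓▓▓░░░░░▓▓▓▓▓░░░  ┃  


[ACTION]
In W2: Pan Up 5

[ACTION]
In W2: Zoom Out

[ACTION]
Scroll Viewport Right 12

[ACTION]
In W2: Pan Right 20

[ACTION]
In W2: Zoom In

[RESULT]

───────────────────────────────┨  
░░░░░░▓▓▓▓▓▓▓▓▓▓░░░░░░░░░░▓▓▓▓▓┃  
░░░░░░▓▓▓▓▓▓▓▓▓▓░░░░░░░░░░▓▓▓▓▓┃  
░░░░░░▓▓▓▓▓▓▓▓▓▓░░░░░░░░░░▓▓▓▓▓┃  
░░░░░░▓▓▓▓▓▓▓▓▓▓░░░░░░░░░░▓▓▓▓▓┃  
░░░░░░▓▓▓▓▓▓▓▓▓▓░░░░░░░░░░▓▓▓▓▓┃  
░░░░░░▓▓▓▓▓▓▓▓▓▓░░░░░░░░░░▓▓▓▓▓┃  
░░░░░░▓▓▓▓▓▓▓▓▓▓░░░░░░░░░░▓▓▓▓▓┃  
░░░░░░▓▓▓▓▓▓▓▓▓▓░░░░░░░░░░▓▓▓▓▓┃  
░░░░░░▓▓▓▓▓▓▓▓▓▓░░░░░░░░░░▓▓▓▓▓┃  
░░░░░░▓▓▓▓▓▓▓▓▓▓░░░░░░░░░░▓▓▓▓▓┃  
▓▓▓▓▓▓░░░░░░░░░░▓▓▓▓▓▓▓▓▓▓░░░░░┃  
▓▓▓▓▓▓░░░░░░░░░░▓▓▓▓▓▓▓▓▓▓░░░░░┃  
▓▓▓▓▓▓░░░░░░░░░░▓▓▓▓▓▓▓▓▓▓░░░░░┃  
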